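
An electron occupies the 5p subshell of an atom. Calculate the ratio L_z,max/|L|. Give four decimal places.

The 5p subshell has l = 1.
|L| = √2 ℏ ≈ 1.4142ℏ, while L_z,max = lℏ = 1ℏ.
L_z,max/|L| = 1/√2 = 0.7071.

L_z,max/|L| = 0.7071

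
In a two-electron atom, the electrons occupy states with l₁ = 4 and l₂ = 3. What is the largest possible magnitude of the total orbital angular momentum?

By the triangle rule, |l₁ − l₂| ≤ L ≤ l₁ + l₂.
L ∈ {1, 2, 3, 4, 5, 6, 7}.
The largest magnitude corresponds to L = 7: |L_tot| = ℏ√(7·8) = 2√14 ℏ.

|L_tot|_max = 2√14 ℏ ≈ 7.483ℏ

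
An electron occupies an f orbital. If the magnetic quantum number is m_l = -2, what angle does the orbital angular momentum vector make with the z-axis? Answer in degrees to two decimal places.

An f state has l = 3.
|L| = ℏ√(l(l+1)) = 2√3 ℏ.
L_z = m_l ℏ = −2ℏ.
cos θ = L_z/|L| = -2/√12, so θ ≈ 125.26°.

θ ≈ 125.26°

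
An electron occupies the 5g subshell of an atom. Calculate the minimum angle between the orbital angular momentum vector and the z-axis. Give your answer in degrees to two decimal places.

5g means n = 5, l = 4.
|L| = √(l(l+1)) ℏ = 2√5 ℏ.
The smallest angle corresponds to the largest L_z, i.e. m_l = l = 4, giving L_z = 4ℏ.
cos θ_min = 4/√20, so θ_min ≈ 26.57°.

θ_min ≈ 26.57°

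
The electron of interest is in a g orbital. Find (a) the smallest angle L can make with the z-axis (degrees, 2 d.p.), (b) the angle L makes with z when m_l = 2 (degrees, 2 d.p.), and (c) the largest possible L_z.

A g state has l = 4.
cos θ_min = 4/√20, so θ_min ≈ 26.57°.
For m_l = 2: cos θ = 2/√20, θ ≈ 63.43°.
L_z,max = lℏ = 4ℏ.

θ_min ≈ 26.57°; θ(m_l=2) ≈ 63.43°; L_z,max = 4ℏ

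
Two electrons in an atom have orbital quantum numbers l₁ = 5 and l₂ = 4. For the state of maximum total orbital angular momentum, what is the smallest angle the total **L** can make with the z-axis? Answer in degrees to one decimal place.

θ_min ≈ 18.4°

L runs from |5 − 4| = 1 to 5 + 4 = 9.
Allowed values: L = 1, 2, 3, 4, 5, 6, 7, 8, 9.
The maximum is L = 9, with |L_tot| = ℏ√(9·10) = 3√10 ℏ.
The minimum angle with z is arccos(9/√90) ≈ 18.4°.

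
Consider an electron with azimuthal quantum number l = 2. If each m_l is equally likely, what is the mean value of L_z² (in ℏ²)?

⟨L_z²⟩ = 2 ℏ²

m_l ∈ {-2, -1, 0, 1, 2}.
⟨L_z²⟩ = ℏ²·l(l+1)/3 = 2ℏ².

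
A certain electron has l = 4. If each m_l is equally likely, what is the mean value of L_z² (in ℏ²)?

m_l ∈ {-4, -3, -2, -1, 0, 1, 2, 3, 4}.
⟨L_z²⟩ = ℏ²·l(l+1)/3 = 6.667ℏ².

⟨L_z²⟩ = 6.667 ℏ²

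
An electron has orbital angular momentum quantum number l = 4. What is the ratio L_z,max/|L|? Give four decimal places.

L_z,max/|L| = 0.8944

|L| = 2√5 ℏ ≈ 4.4721ℏ, while L_z,max = lℏ = 4ℏ.
L_z,max/|L| = 4/√20 = 0.8944.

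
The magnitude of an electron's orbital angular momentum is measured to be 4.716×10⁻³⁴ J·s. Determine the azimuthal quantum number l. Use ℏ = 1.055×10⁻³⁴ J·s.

In units of ℏ, |L| ≈ 4.470.
(|L|/ℏ)² = l(l+1) ≈ 19.98 ⇒ l = 4.

l = 4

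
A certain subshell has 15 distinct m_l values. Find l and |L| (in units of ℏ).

l = 7, |L| = 2√14 ℏ ≈ 7.483ℏ

Since there are 2l+1 = 15 values of m_l, l = 7.
Then |L| = √(l(l+1)) ℏ = 2√14 ℏ.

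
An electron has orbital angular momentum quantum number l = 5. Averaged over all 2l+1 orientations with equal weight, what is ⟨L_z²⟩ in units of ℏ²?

⟨L_z²⟩ = 10 ℏ²

The allowed m_l values are -5, -4, -3, -2, -1, 0, 1, 2, 3, 4, 5.
⟨L_z²⟩ = ℏ²·(Σ m_l²)/(2l+1) = ℏ²·110/11 = 10ℏ².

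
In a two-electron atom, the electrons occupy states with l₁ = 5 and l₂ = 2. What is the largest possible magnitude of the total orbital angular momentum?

By the triangle rule, |l₁ − l₂| ≤ L ≤ l₁ + l₂.
L ∈ {3, 4, 5, 6, 7}.
The largest magnitude corresponds to L = 7: |L_tot| = ℏ√(7·8) = 2√14 ℏ.

|L_tot|_max = 2√14 ℏ ≈ 7.483ℏ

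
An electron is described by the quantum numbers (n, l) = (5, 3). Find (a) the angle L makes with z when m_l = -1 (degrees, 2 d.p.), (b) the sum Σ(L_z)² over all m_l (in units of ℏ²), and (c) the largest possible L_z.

θ(m_l=-1) ≈ 106.78°; Σ(L_z)² = 28 ℏ²; L_z,max = 3ℏ

For m_l = -1: cos θ = -1/√12, θ ≈ 106.78°.
Σ m_l² = 28, so Σ(L_z)² = 28 ℏ².
L_z,max = lℏ = 3ℏ.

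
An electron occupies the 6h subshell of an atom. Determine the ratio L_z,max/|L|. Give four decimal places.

L_z,max/|L| = 0.9129

The 6h subshell has l = 5.
|L| = √30 ℏ ≈ 5.4772ℏ, while L_z,max = lℏ = 5ℏ.
L_z,max/|L| = 5/√30 = 0.9129.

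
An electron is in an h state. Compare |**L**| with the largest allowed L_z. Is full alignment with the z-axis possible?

No: L_z,max = 5ℏ < |L| = √30 ℏ ≈ 5.477ℏ

For an h orbital, l = 5.
|L| = √30 ℏ ≈ 5.4772ℏ, while L_z,max = lℏ = 5ℏ.
Since |L| > L_z,max, the vector can never point exactly along z; the closest it comes is θ_min = arccos(5/√30) ≈ 24.1°.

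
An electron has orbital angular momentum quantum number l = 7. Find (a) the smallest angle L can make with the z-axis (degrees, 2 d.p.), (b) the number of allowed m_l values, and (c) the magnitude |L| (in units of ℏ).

cos θ_min = 7/√56, so θ_min ≈ 20.70°.
There are 2l+1 = 15 values of m_l.
|L| = ℏ√(7·8) = 2√14 ℏ ≈ 7.483ℏ.

θ_min ≈ 20.70°; 15 values; |L| = 2√14 ℏ ≈ 7.483ℏ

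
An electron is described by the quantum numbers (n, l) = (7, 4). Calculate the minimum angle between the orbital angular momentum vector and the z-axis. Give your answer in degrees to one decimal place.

|L|² = l(l+1)ℏ² = 20ℏ², so |L| = 2√5 ℏ.
The smallest angle corresponds to the largest L_z, i.e. m_l = l = 4, giving L_z = 4ℏ.
cos θ_min = 4/√20, so θ_min ≈ 26.6°.

θ_min ≈ 26.6°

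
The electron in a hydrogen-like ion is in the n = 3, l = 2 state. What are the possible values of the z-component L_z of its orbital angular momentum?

L_z = m_l ℏ with m_l ranging from −l to +l in integer steps.
For l = 2: m_l ∈ {-2, -1, 0, 1, 2}.

L_z ∈ {−2ℏ, −ℏ, 0, ℏ, 2ℏ}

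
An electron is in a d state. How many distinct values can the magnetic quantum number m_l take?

5

For a d orbital, l = 2.
The number of m_l values is 2l + 1 = 2·2 + 1 = 5.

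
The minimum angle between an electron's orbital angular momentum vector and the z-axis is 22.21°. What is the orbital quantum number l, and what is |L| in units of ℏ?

At minimum angle, m_l = l, so cos θ = l/√(l(l+1)); cos²θ = l/(l+1) = 0.8571.
l = cos²θ/sin²θ ≈ 6.
Then |L| = ℏ√(6·7) = √42 ℏ.

l = 6, |L| = √42 ℏ ≈ 6.481ℏ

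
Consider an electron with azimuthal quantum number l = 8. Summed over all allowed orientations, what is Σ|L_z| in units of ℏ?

m_l ∈ {-8, -7, -6, -5, -4, -3, -2, -1, 0, 1, 2, 3, 4, 5, 6, 7, 8}.
Σ|m_l| = l(l+1) = 72.

Σ|L_z| = 72 ℏ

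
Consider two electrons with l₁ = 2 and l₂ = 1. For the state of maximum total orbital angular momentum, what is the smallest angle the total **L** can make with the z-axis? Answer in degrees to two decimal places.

L runs from |2 − 1| = 1 to 2 + 1 = 3.
So L can be 1, 2, 3.
The maximum is L = 3, with |L_tot| = ℏ√(3·4) = 2√3 ℏ.
The minimum angle with z is arccos(3/√12) ≈ 30.00°.

θ_min ≈ 30.00°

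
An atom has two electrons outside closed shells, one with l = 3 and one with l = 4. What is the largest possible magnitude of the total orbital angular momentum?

|L_tot|_max = 2√14 ℏ ≈ 7.483ℏ

The total orbital quantum number L ranges from |l₁ − l₂| to l₁ + l₂ in integer steps.
So L can be 1, 2, 3, 4, 5, 6, 7.
The largest magnitude corresponds to L = 7: |L_tot| = ℏ√(7·8) = 2√14 ℏ.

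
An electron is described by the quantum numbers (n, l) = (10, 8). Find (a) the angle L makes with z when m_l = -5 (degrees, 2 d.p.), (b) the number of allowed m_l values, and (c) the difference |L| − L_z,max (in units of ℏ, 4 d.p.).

θ(m_l=-5) ≈ 126.10°; 17 values; |L|−L_z,max ≈ 0.4853ℏ

For m_l = -5: cos θ = -5/√72, θ ≈ 126.10°.
There are 2l+1 = 17 values of m_l.
|L| − L_z,max = (6√2 − 8)ℏ ≈ 0.4853ℏ.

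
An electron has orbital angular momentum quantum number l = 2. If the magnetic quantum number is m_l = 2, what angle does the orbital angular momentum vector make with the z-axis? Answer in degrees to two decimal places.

θ ≈ 35.26°

|L| = ℏ√(l(l+1)) = √6 ℏ.
L_z = m_l ℏ = 2ℏ.
cos θ = L_z/|L| = 2/√6, so θ ≈ 35.26°.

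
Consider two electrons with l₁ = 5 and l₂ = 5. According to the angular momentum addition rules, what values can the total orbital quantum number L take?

L = 0, 1, 2, 3, 4, 5, 6, 7, 8, 9, 10

The total orbital quantum number L ranges from |l₁ − l₂| to l₁ + l₂ in integer steps.
Allowed values: L = 0, 1, 2, 3, 4, 5, 6, 7, 8, 9, 10.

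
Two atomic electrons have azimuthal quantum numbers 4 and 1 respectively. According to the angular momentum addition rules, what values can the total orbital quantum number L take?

By the triangle rule, |l₁ − l₂| ≤ L ≤ l₁ + l₂.
Allowed values: L = 3, 4, 5.

L = 3, 4, 5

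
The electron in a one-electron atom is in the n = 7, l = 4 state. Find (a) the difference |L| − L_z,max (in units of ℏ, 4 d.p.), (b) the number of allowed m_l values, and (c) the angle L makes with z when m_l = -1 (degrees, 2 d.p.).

|L| − L_z,max = (2√5 − 4)ℏ ≈ 0.4721ℏ.
There are 2l+1 = 9 values of m_l.
For m_l = -1: cos θ = -1/√20, θ ≈ 102.92°.

|L|−L_z,max ≈ 0.4721ℏ; 9 values; θ(m_l=-1) ≈ 102.92°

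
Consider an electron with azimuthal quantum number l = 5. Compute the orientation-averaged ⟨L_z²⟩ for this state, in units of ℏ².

⟨L_z²⟩ = 10 ℏ²

m_l runs from −5 to 5, i.e. {-5, -4, -3, -2, -1, 0, 1, 2, 3, 4, 5}.
⟨L_z²⟩ = ℏ²·(Σ m_l²)/(2l+1) = ℏ²·110/11 = 10ℏ².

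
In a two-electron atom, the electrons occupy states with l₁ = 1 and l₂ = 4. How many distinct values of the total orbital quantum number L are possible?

L runs from |1 − 4| = 3 to 1 + 4 = 5.
So L can be 3, 4, 5.
That is 3 values.

3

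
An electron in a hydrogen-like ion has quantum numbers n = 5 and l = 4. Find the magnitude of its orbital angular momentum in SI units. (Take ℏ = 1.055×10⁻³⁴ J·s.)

|L| = ℏ√(l(l+1)) = ℏ√(4·5) = 2√5 ℏ
Numerically, |L| = 4.472 × (1.055×10⁻³⁴ J·s) = 4.718×10⁻³⁴ J·s.

|L| = 4.718×10⁻³⁴ J·s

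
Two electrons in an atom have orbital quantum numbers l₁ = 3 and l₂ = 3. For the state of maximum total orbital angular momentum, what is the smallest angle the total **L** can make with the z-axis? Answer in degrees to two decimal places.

The total orbital quantum number L ranges from |l₁ − l₂| to l₁ + l₂ in integer steps.
So L can be 0, 1, 2, 3, 4, 5, 6.
The maximum is L = 6, with |L_tot| = ℏ√(6·7) = √42 ℏ.
The minimum angle with z is arccos(6/√42) ≈ 22.21°.

θ_min ≈ 22.21°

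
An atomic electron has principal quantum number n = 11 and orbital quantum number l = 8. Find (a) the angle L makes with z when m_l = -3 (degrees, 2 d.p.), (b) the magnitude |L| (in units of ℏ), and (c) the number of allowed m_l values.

θ(m_l=-3) ≈ 110.70°; |L| = 6√2 ℏ ≈ 8.485ℏ; 17 values

For m_l = -3: cos θ = -3/√72, θ ≈ 110.70°.
|L| = ℏ√(8·9) = 6√2 ℏ ≈ 8.485ℏ.
There are 2l+1 = 17 values of m_l.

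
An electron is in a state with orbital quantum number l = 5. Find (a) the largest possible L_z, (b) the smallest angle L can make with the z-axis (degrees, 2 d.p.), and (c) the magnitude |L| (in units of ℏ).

L_z,max = 5ℏ; θ_min ≈ 24.09°; |L| = √30 ℏ ≈ 5.477ℏ

L_z,max = lℏ = 5ℏ.
cos θ_min = 5/√30, so θ_min ≈ 24.09°.
|L| = ℏ√(5·6) = √30 ℏ ≈ 5.477ℏ.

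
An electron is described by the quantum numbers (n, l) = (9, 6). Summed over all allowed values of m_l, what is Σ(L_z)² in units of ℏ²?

The allowed m_l values are -6, -5, -4, -3, -2, -1, 0, 1, 2, 3, 4, 5, 6.
Σ m_l² = 2·(1 + 4 + 9 + 16 + 25 + 36) = 182.

Σ(L_z)² = 182 ℏ²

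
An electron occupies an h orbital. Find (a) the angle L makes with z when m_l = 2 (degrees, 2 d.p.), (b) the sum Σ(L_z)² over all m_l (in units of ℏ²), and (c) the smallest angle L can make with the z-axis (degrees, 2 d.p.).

The letter h corresponds to l = 5.
For m_l = 2: cos θ = 2/√30, θ ≈ 68.58°.
Σ m_l² = 110, so Σ(L_z)² = 110 ℏ².
cos θ_min = 5/√30, so θ_min ≈ 24.09°.

θ(m_l=2) ≈ 68.58°; Σ(L_z)² = 110 ℏ²; θ_min ≈ 24.09°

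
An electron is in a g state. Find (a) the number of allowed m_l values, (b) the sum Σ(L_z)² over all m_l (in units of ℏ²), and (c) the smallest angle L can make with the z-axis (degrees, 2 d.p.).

9 values; Σ(L_z)² = 60 ℏ²; θ_min ≈ 26.57°

A g state has l = 4.
There are 2l+1 = 9 values of m_l.
Σ m_l² = 60, so Σ(L_z)² = 60 ℏ².
cos θ_min = 4/√20, so θ_min ≈ 26.57°.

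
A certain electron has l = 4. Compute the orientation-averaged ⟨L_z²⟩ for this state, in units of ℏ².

m_l ∈ {-4, -3, -2, -1, 0, 1, 2, 3, 4}.
⟨L_z²⟩ = ℏ²·(Σ m_l²)/(2l+1) = ℏ²·60/9 = 6.667ℏ².

⟨L_z²⟩ = 6.667 ℏ²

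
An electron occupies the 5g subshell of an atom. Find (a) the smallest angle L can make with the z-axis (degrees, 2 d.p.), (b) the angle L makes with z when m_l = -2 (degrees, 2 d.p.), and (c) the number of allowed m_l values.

θ_min ≈ 26.57°; θ(m_l=-2) ≈ 116.57°; 9 values

The 5g subshell has l = 4.
cos θ_min = 4/√20, so θ_min ≈ 26.57°.
For m_l = -2: cos θ = -2/√20, θ ≈ 116.57°.
There are 2l+1 = 9 values of m_l.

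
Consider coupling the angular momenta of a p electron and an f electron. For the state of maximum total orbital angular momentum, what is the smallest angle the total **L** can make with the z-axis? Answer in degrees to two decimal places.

θ_min ≈ 26.57°

L runs from |1 − 3| = 2 to 1 + 3 = 4.
Allowed values: L = 2, 3, 4.
The maximum is L = 4, with |L_tot| = ℏ√(4·5) = 2√5 ℏ.
The minimum angle with z is arccos(4/√20) ≈ 26.57°.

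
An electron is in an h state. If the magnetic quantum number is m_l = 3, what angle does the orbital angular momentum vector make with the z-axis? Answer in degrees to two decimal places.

θ ≈ 56.79°

The letter h corresponds to l = 5.
|L| = ℏ√(l(l+1)) = √30 ℏ.
L_z = m_l ℏ = 3ℏ.
cos θ = L_z/|L| = 3/√30, so θ ≈ 56.79°.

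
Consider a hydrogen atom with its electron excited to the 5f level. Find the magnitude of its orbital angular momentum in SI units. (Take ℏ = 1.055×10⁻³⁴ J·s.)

|L| = 3.655×10⁻³⁴ J·s

The 5f level has l = 3.
|L| = ℏ√(l(l+1)) = ℏ√(3·4) = 2√3 ℏ
Numerically, |L| = 3.464 × (1.055×10⁻³⁴ J·s) = 3.655×10⁻³⁴ J·s.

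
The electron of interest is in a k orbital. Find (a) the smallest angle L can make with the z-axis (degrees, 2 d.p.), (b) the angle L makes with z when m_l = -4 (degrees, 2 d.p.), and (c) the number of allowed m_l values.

K corresponds to l = 7.
cos θ_min = 7/√56, so θ_min ≈ 20.70°.
For m_l = -4: cos θ = -4/√56, θ ≈ 122.31°.
There are 2l+1 = 15 values of m_l.

θ_min ≈ 20.70°; θ(m_l=-4) ≈ 122.31°; 15 values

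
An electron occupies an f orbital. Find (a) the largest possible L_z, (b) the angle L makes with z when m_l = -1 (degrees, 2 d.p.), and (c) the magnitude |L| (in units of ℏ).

F corresponds to l = 3.
L_z,max = lℏ = 3ℏ.
For m_l = -1: cos θ = -1/√12, θ ≈ 106.78°.
|L| = ℏ√(3·4) = 2√3 ℏ ≈ 3.464ℏ.

L_z,max = 3ℏ; θ(m_l=-1) ≈ 106.78°; |L| = 2√3 ℏ ≈ 3.464ℏ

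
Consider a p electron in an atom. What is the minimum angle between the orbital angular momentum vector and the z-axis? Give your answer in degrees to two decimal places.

θ_min ≈ 45.00°

A p state has l = 1.
|L|² = l(l+1)ℏ² = 2ℏ², so |L| = √2 ℏ.
The smallest angle corresponds to the largest L_z, i.e. m_l = l = 1, giving L_z = 1ℏ.
cos θ_min = 1/√2, so θ_min ≈ 45.00°.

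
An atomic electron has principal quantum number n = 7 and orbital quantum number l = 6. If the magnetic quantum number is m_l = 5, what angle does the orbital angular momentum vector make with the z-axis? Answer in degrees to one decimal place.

θ ≈ 39.5°

|L| = ℏ√(l(l+1)) = √42 ℏ.
L_z = m_l ℏ = 5ℏ.
cos θ = L_z/|L| = 5/√42, so θ ≈ 39.5°.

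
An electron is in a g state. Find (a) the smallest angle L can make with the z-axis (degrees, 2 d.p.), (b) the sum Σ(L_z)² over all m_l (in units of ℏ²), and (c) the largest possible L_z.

For a g orbital, l = 4.
cos θ_min = 4/√20, so θ_min ≈ 26.57°.
Σ m_l² = 60, so Σ(L_z)² = 60 ℏ².
L_z,max = lℏ = 4ℏ.

θ_min ≈ 26.57°; Σ(L_z)² = 60 ℏ²; L_z,max = 4ℏ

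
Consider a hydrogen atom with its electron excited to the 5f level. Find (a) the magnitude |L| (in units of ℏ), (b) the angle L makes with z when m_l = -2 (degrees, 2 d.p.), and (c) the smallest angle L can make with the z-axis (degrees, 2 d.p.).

|L| = 2√3 ℏ ≈ 3.464ℏ; θ(m_l=-2) ≈ 125.26°; θ_min ≈ 30.00°

The 5f level has l = 3.
|L| = ℏ√(3·4) = 2√3 ℏ ≈ 3.464ℏ.
For m_l = -2: cos θ = -2/√12, θ ≈ 125.26°.
cos θ_min = 3/√12, so θ_min ≈ 30.00°.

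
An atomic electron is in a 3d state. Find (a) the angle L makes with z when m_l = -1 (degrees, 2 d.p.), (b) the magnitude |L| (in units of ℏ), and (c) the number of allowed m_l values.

For 3d, l = 2.
For m_l = -1: cos θ = -1/√6, θ ≈ 114.09°.
|L| = ℏ√(2·3) = √6 ℏ ≈ 2.449ℏ.
There are 2l+1 = 5 values of m_l.

θ(m_l=-1) ≈ 114.09°; |L| = √6 ℏ ≈ 2.449ℏ; 5 values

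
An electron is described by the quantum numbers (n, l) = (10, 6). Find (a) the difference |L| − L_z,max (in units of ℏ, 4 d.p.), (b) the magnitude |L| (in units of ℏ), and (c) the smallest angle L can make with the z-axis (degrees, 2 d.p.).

|L|−L_z,max ≈ 0.4807ℏ; |L| = √42 ℏ ≈ 6.481ℏ; θ_min ≈ 22.21°

|L| − L_z,max = (√42 − 6)ℏ ≈ 0.4807ℏ.
|L| = ℏ√(6·7) = √42 ℏ ≈ 6.481ℏ.
cos θ_min = 6/√42, so θ_min ≈ 22.21°.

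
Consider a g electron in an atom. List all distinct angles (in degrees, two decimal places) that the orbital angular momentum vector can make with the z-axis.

θ ∈ {26.57°, 47.87°, 63.43°, 77.08°, 90.00°, 102.92°, 116.57°, 132.13°, 153.43°}

The letter g corresponds to l = 4.
|L|² = l(l+1)ℏ² = 20ℏ², so |L| = 2√5 ℏ.
cos θ = m_l/√20 for each m_l ∈ {-4, -3, -2, -1, 0, 1, 2, 3, 4}.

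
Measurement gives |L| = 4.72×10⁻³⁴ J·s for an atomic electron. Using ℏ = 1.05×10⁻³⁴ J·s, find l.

l = 4

|L|/ℏ = (4.72×10⁻³⁴)/(1.05×10⁻³⁴) ≈ 4.495.
Set l(l+1) = 20.21; the integer solution is l = 4.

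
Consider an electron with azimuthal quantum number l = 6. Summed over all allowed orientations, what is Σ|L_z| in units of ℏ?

Σ|L_z| = 42 ℏ

m_l runs from −6 to 6, i.e. {-6, -5, -4, -3, -2, -1, 0, 1, 2, 3, 4, 5, 6}.
Σ|m_l| = 2·6(6+1)/2 = 42.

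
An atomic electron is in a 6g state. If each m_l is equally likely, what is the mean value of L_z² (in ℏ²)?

6g means n = 6, l = 4.
m_l ∈ {-4, -3, -2, -1, 0, 1, 2, 3, 4}.
⟨L_z²⟩ = ℏ²·(Σ m_l²)/(2l+1) = ℏ²·60/9 = 6.667ℏ².

⟨L_z²⟩ = 6.667 ℏ²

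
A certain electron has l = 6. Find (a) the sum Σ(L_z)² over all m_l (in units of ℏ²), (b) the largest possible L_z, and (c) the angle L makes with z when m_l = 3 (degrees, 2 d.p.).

Σ(L_z)² = 182 ℏ²; L_z,max = 6ℏ; θ(m_l=3) ≈ 62.42°

Σ m_l² = 182, so Σ(L_z)² = 182 ℏ².
L_z,max = lℏ = 6ℏ.
For m_l = 3: cos θ = 3/√42, θ ≈ 62.42°.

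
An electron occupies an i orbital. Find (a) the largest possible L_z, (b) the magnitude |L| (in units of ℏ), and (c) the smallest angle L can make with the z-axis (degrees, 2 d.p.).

I corresponds to l = 6.
L_z,max = lℏ = 6ℏ.
|L| = ℏ√(6·7) = √42 ℏ ≈ 6.481ℏ.
cos θ_min = 6/√42, so θ_min ≈ 22.21°.

L_z,max = 6ℏ; |L| = √42 ℏ ≈ 6.481ℏ; θ_min ≈ 22.21°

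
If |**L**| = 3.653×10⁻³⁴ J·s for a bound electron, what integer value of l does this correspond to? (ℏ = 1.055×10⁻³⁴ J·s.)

|L|/ℏ = (3.653×10⁻³⁴)/(1.055×10⁻³⁴) ≈ 3.463.
l(l+1) ≈ 3.463² ≈ 11.99, so l = 3.

l = 3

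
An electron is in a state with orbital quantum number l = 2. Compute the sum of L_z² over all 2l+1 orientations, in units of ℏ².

m_l runs from −2 to 2, i.e. {-2, -1, 0, 1, 2}.
Summing m² from −2 to 2: Σ m_l² = 10.

Σ(L_z)² = 10 ℏ²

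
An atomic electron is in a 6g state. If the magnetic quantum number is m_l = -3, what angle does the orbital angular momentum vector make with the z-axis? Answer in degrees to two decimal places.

θ ≈ 132.13°

The 6g subshell has l = 4.
|L| = √(l(l+1)) ℏ = 2√5 ℏ.
L_z = m_l ℏ = −3ℏ.
cos θ = L_z/|L| = -3/√20, so θ ≈ 132.13°.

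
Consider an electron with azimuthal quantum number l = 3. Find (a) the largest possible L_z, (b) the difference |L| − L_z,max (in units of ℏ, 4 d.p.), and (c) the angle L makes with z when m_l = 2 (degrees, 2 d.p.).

L_z,max = lℏ = 3ℏ.
|L| − L_z,max = (2√3 − 3)ℏ ≈ 0.4641ℏ.
For m_l = 2: cos θ = 2/√12, θ ≈ 54.74°.

L_z,max = 3ℏ; |L|−L_z,max ≈ 0.4641ℏ; θ(m_l=2) ≈ 54.74°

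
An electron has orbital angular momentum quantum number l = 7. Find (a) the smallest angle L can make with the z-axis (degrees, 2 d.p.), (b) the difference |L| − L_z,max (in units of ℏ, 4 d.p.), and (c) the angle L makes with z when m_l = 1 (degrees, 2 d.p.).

θ_min ≈ 20.70°; |L|−L_z,max ≈ 0.4833ℏ; θ(m_l=1) ≈ 82.32°

cos θ_min = 7/√56, so θ_min ≈ 20.70°.
|L| − L_z,max = (2√14 − 7)ℏ ≈ 0.4833ℏ.
For m_l = 1: cos θ = 1/√56, θ ≈ 82.32°.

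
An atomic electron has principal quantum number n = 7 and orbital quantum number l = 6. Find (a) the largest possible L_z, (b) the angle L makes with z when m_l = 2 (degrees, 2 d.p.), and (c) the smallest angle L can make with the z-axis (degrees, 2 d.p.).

L_z,max = 6ℏ; θ(m_l=2) ≈ 72.02°; θ_min ≈ 22.21°

L_z,max = lℏ = 6ℏ.
For m_l = 2: cos θ = 2/√42, θ ≈ 72.02°.
cos θ_min = 6/√42, so θ_min ≈ 22.21°.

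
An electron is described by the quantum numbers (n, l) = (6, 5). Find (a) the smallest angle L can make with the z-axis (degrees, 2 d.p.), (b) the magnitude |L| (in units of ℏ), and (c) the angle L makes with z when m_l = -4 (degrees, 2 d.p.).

cos θ_min = 5/√30, so θ_min ≈ 24.09°.
|L| = ℏ√(5·6) = √30 ℏ ≈ 5.477ℏ.
For m_l = -4: cos θ = -4/√30, θ ≈ 136.91°.

θ_min ≈ 24.09°; |L| = √30 ℏ ≈ 5.477ℏ; θ(m_l=-4) ≈ 136.91°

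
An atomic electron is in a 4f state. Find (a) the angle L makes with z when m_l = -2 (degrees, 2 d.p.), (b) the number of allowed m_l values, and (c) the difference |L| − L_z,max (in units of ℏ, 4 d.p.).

The 4f subshell has l = 3.
For m_l = -2: cos θ = -2/√12, θ ≈ 125.26°.
There are 2l+1 = 7 values of m_l.
|L| − L_z,max = (2√3 − 3)ℏ ≈ 0.4641ℏ.

θ(m_l=-2) ≈ 125.26°; 7 values; |L|−L_z,max ≈ 0.4641ℏ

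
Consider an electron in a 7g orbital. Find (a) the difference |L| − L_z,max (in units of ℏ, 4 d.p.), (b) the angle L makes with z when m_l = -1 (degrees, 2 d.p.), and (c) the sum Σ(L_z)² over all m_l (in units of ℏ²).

|L|−L_z,max ≈ 0.4721ℏ; θ(m_l=-1) ≈ 102.92°; Σ(L_z)² = 60 ℏ²

The 7g subshell has l = 4.
|L| − L_z,max = (2√5 − 4)ℏ ≈ 0.4721ℏ.
For m_l = -1: cos θ = -1/√20, θ ≈ 102.92°.
Σ m_l² = 60, so Σ(L_z)² = 60 ℏ².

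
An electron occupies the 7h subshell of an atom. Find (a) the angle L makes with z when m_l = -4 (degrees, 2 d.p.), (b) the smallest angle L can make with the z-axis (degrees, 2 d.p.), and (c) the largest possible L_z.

θ(m_l=-4) ≈ 136.91°; θ_min ≈ 24.09°; L_z,max = 5ℏ

7h means n = 7, l = 5.
For m_l = -4: cos θ = -4/√30, θ ≈ 136.91°.
cos θ_min = 5/√30, so θ_min ≈ 24.09°.
L_z,max = lℏ = 5ℏ.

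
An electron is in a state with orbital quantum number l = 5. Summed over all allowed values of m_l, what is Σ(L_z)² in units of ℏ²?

Σ(L_z)² = 110 ℏ²

m_l runs from −5 to 5, i.e. {-5, -4, -3, -2, -1, 0, 1, 2, 3, 4, 5}.
Σ m_l² = l(l+1)(2l+1)/3 = 5·6·11/3 = 110.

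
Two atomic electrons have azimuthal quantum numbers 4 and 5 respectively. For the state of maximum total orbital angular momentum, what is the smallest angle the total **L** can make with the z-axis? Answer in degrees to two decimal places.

Angular momentum addition gives L = |l₁ − l₂|, …, l₁ + l₂.
So L can be 1, 2, 3, 4, 5, 6, 7, 8, 9.
The maximum is L = 9, with |L_tot| = ℏ√(9·10) = 3√10 ℏ.
The minimum angle with z is arccos(9/√90) ≈ 18.43°.

θ_min ≈ 18.43°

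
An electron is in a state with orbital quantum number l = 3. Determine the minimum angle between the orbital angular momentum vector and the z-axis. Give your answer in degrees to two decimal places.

|L| = √(l(l+1)) ℏ = 2√3 ℏ.
The smallest angle corresponds to the largest L_z, i.e. m_l = l = 3, giving L_z = 3ℏ.
cos θ_min = 3/√12, so θ_min ≈ 30.00°.

θ_min ≈ 30.00°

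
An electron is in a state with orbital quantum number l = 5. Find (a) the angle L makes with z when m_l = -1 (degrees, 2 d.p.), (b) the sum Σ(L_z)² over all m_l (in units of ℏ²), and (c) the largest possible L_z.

θ(m_l=-1) ≈ 100.52°; Σ(L_z)² = 110 ℏ²; L_z,max = 5ℏ

For m_l = -1: cos θ = -1/√30, θ ≈ 100.52°.
Σ m_l² = 110, so Σ(L_z)² = 110 ℏ².
L_z,max = lℏ = 5ℏ.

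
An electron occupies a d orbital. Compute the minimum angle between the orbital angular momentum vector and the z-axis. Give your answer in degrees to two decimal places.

For a d orbital, l = 2.
|L| = √(l(l+1)) ℏ = √6 ℏ.
The smallest angle corresponds to the largest L_z, i.e. m_l = l = 2, giving L_z = 2ℏ.
cos θ_min = 2/√6, so θ_min ≈ 35.26°.

θ_min ≈ 35.26°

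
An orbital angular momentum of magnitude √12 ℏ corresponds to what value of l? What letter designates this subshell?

(|L|/ℏ)² = l(l+1) = 12.
l² + l − 12 = 0 ⇒ l = 3.

l = 3 (f orbital)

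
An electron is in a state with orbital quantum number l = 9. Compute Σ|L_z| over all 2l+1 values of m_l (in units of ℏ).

Σ|L_z| = 90 ℏ

The allowed m_l values are -9, -8, -7, -6, -5, -4, -3, -2, -1, 0, 1, 2, 3, 4, 5, 6, 7, 8, 9.
Σ|m_l| = 2(1+2+…+9) = 90.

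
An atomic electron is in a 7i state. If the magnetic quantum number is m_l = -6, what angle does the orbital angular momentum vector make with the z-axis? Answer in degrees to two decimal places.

θ ≈ 157.79°

7i means n = 7, l = 6.
|L| = √(l(l+1)) ℏ = √42 ℏ.
L_z = m_l ℏ = −6ℏ.
cos θ = L_z/|L| = -6/√42, so θ ≈ 157.79°.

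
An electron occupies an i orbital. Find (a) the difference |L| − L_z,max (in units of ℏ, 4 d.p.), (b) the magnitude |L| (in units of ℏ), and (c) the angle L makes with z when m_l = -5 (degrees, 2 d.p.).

|L|−L_z,max ≈ 0.4807ℏ; |L| = √42 ℏ ≈ 6.481ℏ; θ(m_l=-5) ≈ 140.49°

An i state has l = 6.
|L| − L_z,max = (√42 − 6)ℏ ≈ 0.4807ℏ.
|L| = ℏ√(6·7) = √42 ℏ ≈ 6.481ℏ.
For m_l = -5: cos θ = -5/√42, θ ≈ 140.49°.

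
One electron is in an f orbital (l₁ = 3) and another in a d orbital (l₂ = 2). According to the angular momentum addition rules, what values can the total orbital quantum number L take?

Angular momentum addition gives L = |l₁ − l₂|, …, l₁ + l₂.
L ∈ {1, 2, 3, 4, 5}.

L = 1, 2, 3, 4, 5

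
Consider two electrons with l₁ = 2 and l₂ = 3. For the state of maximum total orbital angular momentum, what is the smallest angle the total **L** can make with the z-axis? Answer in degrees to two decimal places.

θ_min ≈ 24.09°

By the triangle rule, |l₁ − l₂| ≤ L ≤ l₁ + l₂.
L ∈ {1, 2, 3, 4, 5}.
The maximum is L = 5, with |L_tot| = ℏ√(5·6) = √30 ℏ.
The minimum angle with z is arccos(5/√30) ≈ 24.09°.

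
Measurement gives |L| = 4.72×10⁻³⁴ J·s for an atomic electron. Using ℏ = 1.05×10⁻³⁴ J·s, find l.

Dividing by ℏ: |L|/ℏ ≈ 4.495.
Set l(l+1) = 20.21; the integer solution is l = 4.

l = 4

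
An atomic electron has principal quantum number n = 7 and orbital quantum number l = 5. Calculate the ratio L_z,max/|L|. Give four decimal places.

L_z,max/|L| = 0.9129

|L| = √30 ℏ ≈ 5.4772ℏ, while L_z,max = lℏ = 5ℏ.
L_z,max/|L| = 5/√30 = 0.9129.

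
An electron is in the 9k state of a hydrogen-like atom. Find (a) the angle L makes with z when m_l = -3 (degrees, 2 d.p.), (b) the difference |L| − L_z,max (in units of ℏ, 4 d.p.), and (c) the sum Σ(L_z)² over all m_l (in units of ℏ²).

θ(m_l=-3) ≈ 113.63°; |L|−L_z,max ≈ 0.4833ℏ; Σ(L_z)² = 280 ℏ²

9k means n = 9, l = 7.
For m_l = -3: cos θ = -3/√56, θ ≈ 113.63°.
|L| − L_z,max = (2√14 − 7)ℏ ≈ 0.4833ℏ.
Σ m_l² = 280, so Σ(L_z)² = 280 ℏ².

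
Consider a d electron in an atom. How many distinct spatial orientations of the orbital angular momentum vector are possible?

The letter d corresponds to l = 2.
The number of m_l values is 2l + 1 = 2·2 + 1 = 5.

5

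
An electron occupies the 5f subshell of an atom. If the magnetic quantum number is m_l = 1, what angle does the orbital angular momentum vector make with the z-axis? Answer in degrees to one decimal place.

θ ≈ 73.2°

5f means n = 5, l = 3.
|L| = √(l(l+1)) ℏ = 2√3 ℏ.
L_z = m_l ℏ = 1ℏ.
cos θ = L_z/|L| = 1/√12, so θ ≈ 73.2°.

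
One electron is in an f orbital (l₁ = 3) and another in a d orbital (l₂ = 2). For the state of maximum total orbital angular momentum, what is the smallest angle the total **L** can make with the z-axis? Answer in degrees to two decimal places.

θ_min ≈ 24.09°

L runs from |3 − 2| = 1 to 3 + 2 = 5.
L ∈ {1, 2, 3, 4, 5}.
The maximum is L = 5, with |L_tot| = ℏ√(5·6) = √30 ℏ.
The minimum angle with z is arccos(5/√30) ≈ 24.09°.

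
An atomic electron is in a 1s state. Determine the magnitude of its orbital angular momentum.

|L| = 0

1s means n = 1, l = 0.
|L| = ℏ√(l(l+1)) = ℏ√0 = 0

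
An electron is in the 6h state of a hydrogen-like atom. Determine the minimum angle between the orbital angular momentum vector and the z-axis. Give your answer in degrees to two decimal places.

For 6h, l = 5.
|L| = √(l(l+1)) ℏ = √30 ℏ.
The smallest angle corresponds to the largest L_z, i.e. m_l = l = 5, giving L_z = 5ℏ.
cos θ_min = 5/√30, so θ_min ≈ 24.09°.

θ_min ≈ 24.09°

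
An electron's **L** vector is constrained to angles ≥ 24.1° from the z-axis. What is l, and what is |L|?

l = 5, |L| = √30 ℏ ≈ 5.477ℏ

cos θ_min = l/√(l(l+1)) = √(l/(l+1)), so l/(l+1) = cos²(24.1°) = 0.8333.
Thus l = 0.8333/(1 − 0.8333) ≈ 5.
Then |L| = ℏ√(5·6) = √30 ℏ.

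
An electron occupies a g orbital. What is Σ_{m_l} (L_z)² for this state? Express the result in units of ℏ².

A g state has l = 4.
m_l ∈ {-4, -3, -2, -1, 0, 1, 2, 3, 4}.
Σ m_l² = l(l+1)(2l+1)/3 = 4·5·9/3 = 60.

Σ(L_z)² = 60 ℏ²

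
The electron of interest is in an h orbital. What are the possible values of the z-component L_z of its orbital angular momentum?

L_z ∈ {−5ℏ, −4ℏ, −3ℏ, −2ℏ, −ℏ, 0, ℏ, 2ℏ, 3ℏ, 4ℏ, 5ℏ}

The letter h corresponds to l = 5.
L_z = m_l ℏ with m_l ranging from −l to +l in integer steps.
For l = 5: m_l ∈ {-5, -4, -3, -2, -1, 0, 1, 2, 3, 4, 5}.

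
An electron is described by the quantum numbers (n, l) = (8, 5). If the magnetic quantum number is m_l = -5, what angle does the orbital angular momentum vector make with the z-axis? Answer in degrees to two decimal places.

θ ≈ 155.91°

|L| = ℏ√(l(l+1)) = √30 ℏ.
L_z = m_l ℏ = −5ℏ.
cos θ = L_z/|L| = -5/√30, so θ ≈ 155.91°.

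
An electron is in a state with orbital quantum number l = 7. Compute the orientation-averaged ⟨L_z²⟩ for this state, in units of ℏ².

⟨L_z²⟩ = 18.67 ℏ²

m_l runs from −7 to 7, i.e. {-7, -6, -5, -4, -3, -2, -1, 0, 1, 2, 3, 4, 5, 6, 7}.
Average of L_z² over 15 states: 280/15 ℏ² = 18.67 ℏ².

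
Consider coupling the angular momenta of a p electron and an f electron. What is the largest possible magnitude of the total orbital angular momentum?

By the triangle rule, |l₁ − l₂| ≤ L ≤ l₁ + l₂.
L ∈ {2, 3, 4}.
The largest magnitude corresponds to L = 4: |L_tot| = ℏ√(4·5) = 2√5 ℏ.

|L_tot|_max = 2√5 ℏ ≈ 4.472ℏ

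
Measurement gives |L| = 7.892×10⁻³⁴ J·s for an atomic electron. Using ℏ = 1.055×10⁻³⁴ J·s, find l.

l = 7

Dividing by ℏ: |L|/ℏ ≈ 7.481.
l(l+1) ≈ 7.481² ≈ 55.96, so l = 7.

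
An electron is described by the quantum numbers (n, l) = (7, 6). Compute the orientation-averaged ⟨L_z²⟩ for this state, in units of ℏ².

⟨L_z²⟩ = 14 ℏ²

m_l ∈ {-6, -5, -4, -3, -2, -1, 0, 1, 2, 3, 4, 5, 6}.
⟨L_z²⟩ = ℏ²·l(l+1)/3 = 14ℏ².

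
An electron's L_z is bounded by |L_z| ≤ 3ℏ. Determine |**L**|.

L_z,max = lℏ, so l = 3.
|L| = ℏ√(l(l+1)) = 2√3 ℏ.

|L| = 2√3 ℏ ≈ 3.464ℏ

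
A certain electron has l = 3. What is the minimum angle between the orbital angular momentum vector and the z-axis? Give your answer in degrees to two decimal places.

θ_min ≈ 30.00°

|L| = √(l(l+1)) ℏ = 2√3 ℏ.
The smallest angle corresponds to the largest L_z, i.e. m_l = l = 3, giving L_z = 3ℏ.
cos θ_min = 3/√12, so θ_min ≈ 30.00°.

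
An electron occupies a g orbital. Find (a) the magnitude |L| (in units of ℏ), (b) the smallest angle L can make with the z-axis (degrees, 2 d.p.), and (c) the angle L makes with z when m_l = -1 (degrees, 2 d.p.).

A g state has l = 4.
|L| = ℏ√(4·5) = 2√5 ℏ ≈ 4.472ℏ.
cos θ_min = 4/√20, so θ_min ≈ 26.57°.
For m_l = -1: cos θ = -1/√20, θ ≈ 102.92°.

|L| = 2√5 ℏ ≈ 4.472ℏ; θ_min ≈ 26.57°; θ(m_l=-1) ≈ 102.92°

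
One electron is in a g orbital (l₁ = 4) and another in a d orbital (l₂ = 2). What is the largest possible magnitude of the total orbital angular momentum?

L runs from |4 − 2| = 2 to 4 + 2 = 6.
So L can be 2, 3, 4, 5, 6.
The largest magnitude corresponds to L = 6: |L_tot| = ℏ√(6·7) = √42 ℏ.

|L_tot|_max = √42 ℏ ≈ 6.481ℏ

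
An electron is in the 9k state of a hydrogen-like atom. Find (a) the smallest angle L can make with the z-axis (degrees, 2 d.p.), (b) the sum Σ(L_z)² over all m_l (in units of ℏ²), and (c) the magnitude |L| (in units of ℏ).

θ_min ≈ 20.70°; Σ(L_z)² = 280 ℏ²; |L| = 2√14 ℏ ≈ 7.483ℏ

The 9k subshell has l = 7.
cos θ_min = 7/√56, so θ_min ≈ 20.70°.
Σ m_l² = 280, so Σ(L_z)² = 280 ℏ².
|L| = ℏ√(7·8) = 2√14 ℏ ≈ 7.483ℏ.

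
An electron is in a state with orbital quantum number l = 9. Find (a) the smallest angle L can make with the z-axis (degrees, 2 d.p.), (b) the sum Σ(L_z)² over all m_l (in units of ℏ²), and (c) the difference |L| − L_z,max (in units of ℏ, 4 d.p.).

cos θ_min = 9/√90, so θ_min ≈ 18.43°.
Σ m_l² = 570, so Σ(L_z)² = 570 ℏ².
|L| − L_z,max = (3√10 − 9)ℏ ≈ 0.4868ℏ.

θ_min ≈ 18.43°; Σ(L_z)² = 570 ℏ²; |L|−L_z,max ≈ 0.4868ℏ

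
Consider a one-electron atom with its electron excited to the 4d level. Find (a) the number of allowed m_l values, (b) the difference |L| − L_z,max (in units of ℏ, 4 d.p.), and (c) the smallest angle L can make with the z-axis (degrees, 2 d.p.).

The 4d level has l = 2.
There are 2l+1 = 5 values of m_l.
|L| − L_z,max = (√6 − 2)ℏ ≈ 0.4495ℏ.
cos θ_min = 2/√6, so θ_min ≈ 35.26°.

5 values; |L|−L_z,max ≈ 0.4495ℏ; θ_min ≈ 35.26°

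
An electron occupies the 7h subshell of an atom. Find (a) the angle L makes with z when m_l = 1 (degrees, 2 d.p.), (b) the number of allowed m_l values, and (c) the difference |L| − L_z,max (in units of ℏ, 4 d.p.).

θ(m_l=1) ≈ 79.48°; 11 values; |L|−L_z,max ≈ 0.4772ℏ

The 7h subshell has l = 5.
For m_l = 1: cos θ = 1/√30, θ ≈ 79.48°.
There are 2l+1 = 11 values of m_l.
|L| − L_z,max = (√30 − 5)ℏ ≈ 0.4772ℏ.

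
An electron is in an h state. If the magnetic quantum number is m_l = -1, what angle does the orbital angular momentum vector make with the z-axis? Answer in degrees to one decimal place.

θ ≈ 100.5°

An h state has l = 5.
|L|² = l(l+1)ℏ² = 30ℏ², so |L| = √30 ℏ.
L_z = m_l ℏ = −1ℏ.
cos θ = L_z/|L| = -1/√30, so θ ≈ 100.5°.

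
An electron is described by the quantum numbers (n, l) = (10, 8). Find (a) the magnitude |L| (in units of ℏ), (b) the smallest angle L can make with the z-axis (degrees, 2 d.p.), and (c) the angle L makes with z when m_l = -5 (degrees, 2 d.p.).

|L| = 6√2 ℏ ≈ 8.485ℏ; θ_min ≈ 19.47°; θ(m_l=-5) ≈ 126.10°

|L| = ℏ√(8·9) = 6√2 ℏ ≈ 8.485ℏ.
cos θ_min = 8/√72, so θ_min ≈ 19.47°.
For m_l = -5: cos θ = -5/√72, θ ≈ 126.10°.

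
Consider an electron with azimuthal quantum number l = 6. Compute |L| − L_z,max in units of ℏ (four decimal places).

|L| − L_z,max ≈ 0.4807ℏ

|L| = √42 ℏ ≈ 6.4807ℏ, while L_z,max = lℏ = 6ℏ.
The difference is (√42 − 6)ℏ ≈ 0.4807ℏ.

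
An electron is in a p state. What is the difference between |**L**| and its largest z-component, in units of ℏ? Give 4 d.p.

A p state has l = 1.
|L| = √2 ℏ ≈ 1.4142ℏ, while L_z,max = lℏ = 1ℏ.
The difference is (√2 − 1)ℏ ≈ 0.4142ℏ.

|L| − L_z,max ≈ 0.4142ℏ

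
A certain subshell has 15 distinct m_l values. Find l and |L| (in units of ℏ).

15 = 2l + 1, so l = (15−1)/2 = 7.
|L| = ℏ√(l(l+1)) = ℏ√(7·8) = 2√14 ℏ.

l = 7, |L| = 2√14 ℏ ≈ 7.483ℏ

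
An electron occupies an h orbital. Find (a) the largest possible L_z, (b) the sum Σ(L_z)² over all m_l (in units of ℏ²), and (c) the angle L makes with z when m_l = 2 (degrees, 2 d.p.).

For an h orbital, l = 5.
L_z,max = lℏ = 5ℏ.
Σ m_l² = 110, so Σ(L_z)² = 110 ℏ².
For m_l = 2: cos θ = 2/√30, θ ≈ 68.58°.

L_z,max = 5ℏ; Σ(L_z)² = 110 ℏ²; θ(m_l=2) ≈ 68.58°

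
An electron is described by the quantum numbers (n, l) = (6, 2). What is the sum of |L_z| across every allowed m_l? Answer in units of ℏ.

The allowed m_l values are -2, -1, 0, 1, 2.
Σ|m_l| = 2·2(2+1)/2 = 6.

Σ|L_z| = 6 ℏ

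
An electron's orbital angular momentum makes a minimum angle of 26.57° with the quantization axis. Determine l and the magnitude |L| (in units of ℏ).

l = 4, |L| = 2√5 ℏ ≈ 4.472ℏ

At minimum angle, m_l = l, so cos θ = l/√(l(l+1)); cos²θ = l/(l+1) = 0.7999.
Solving: l = 4.
Then |L| = ℏ√(4·5) = 2√5 ℏ.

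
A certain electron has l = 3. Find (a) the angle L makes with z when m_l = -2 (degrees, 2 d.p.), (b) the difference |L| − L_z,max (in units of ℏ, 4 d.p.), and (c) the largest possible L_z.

For m_l = -2: cos θ = -2/√12, θ ≈ 125.26°.
|L| − L_z,max = (2√3 − 3)ℏ ≈ 0.4641ℏ.
L_z,max = lℏ = 3ℏ.

θ(m_l=-2) ≈ 125.26°; |L|−L_z,max ≈ 0.4641ℏ; L_z,max = 3ℏ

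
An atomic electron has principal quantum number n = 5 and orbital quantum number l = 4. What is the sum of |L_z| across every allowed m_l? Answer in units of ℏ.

Σ|L_z| = 20 ℏ

m_l ∈ {-4, -3, -2, -1, 0, 1, 2, 3, 4}.
Σ|m_l| = l(l+1) = 20.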